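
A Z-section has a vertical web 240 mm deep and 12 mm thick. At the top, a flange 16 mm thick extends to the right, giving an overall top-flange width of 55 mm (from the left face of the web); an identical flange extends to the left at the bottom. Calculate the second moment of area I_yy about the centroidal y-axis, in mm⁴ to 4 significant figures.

Break the section into simple shapes (no overlaps), measuring from the bottom-left corner of the bounding box.
Web: 12 × 240, A = 2 880 mm², x = 49 mm, Ī = 34 560 mm⁴.
Top flange (beyond web): 43 × 16, A = 688 mm², x = 76.5 mm, Ī = 106 009 mm⁴.
Bottom flange (beyond web): 43 × 16, A = 688 mm², x = 21.5 mm, Ī = 106 009 mm⁴.
Centroid: x̄ = ΣA·x / ΣA = 49 mm.
Transfer each piece to the centroidal y-axis using Ī + A·d² with d = x − 49:
  web: d = 0 mm → contributes +34 560 mm⁴
  top flange (beyond web): d = 27.5 mm → contributes +626 309 mm⁴
  bottom flange (beyond web): d = -27.5 mm → contributes +626 309 mm⁴
Total I = 1 287 179 mm⁴.

I_yy ≈ 1.287 × 10⁶ mm⁴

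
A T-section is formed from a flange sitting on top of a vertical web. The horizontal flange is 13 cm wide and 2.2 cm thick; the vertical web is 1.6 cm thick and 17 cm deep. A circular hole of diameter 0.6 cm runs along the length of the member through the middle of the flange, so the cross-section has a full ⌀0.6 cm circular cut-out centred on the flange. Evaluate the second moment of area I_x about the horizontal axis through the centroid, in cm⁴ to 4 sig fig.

Split into non-overlapping primitives; take the origin at the lower-left of the bounding box.
Flange: 13 × 2.2, A = 28.6 cm², y = 18.1 cm, Ī = 11.5353 cm⁴.
Web: 1.6 × 17, A = 27.2 cm², y = 8.5 cm, Ī = 655.067 cm⁴.
Hole (subtracted): ⌀0.6, A = 0.282743 cm², y = 18.1 cm, Ī = 0.00636173 cm⁴.
Centroid: ȳ = ΣA·y / ΣA = 13.3966 cm.
Transfer each piece to the horizontal axis through the centroid using Ī + A·d² with d = y − 13.3966:
  flange: d = 4.7034 cm → contributes +644.224 cm⁴
  web: d = -4.8966 cm → contributes +1307.23 cm⁴
  hole: d = 4.7034 cm → contributes −6.26121 cm⁴
Total I = 1945.2 cm⁴.

I_x ≈ 1945 cm⁴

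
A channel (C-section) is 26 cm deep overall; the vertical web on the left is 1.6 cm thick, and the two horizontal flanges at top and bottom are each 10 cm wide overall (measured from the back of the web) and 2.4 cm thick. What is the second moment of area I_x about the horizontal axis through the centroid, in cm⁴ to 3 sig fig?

I_x ≈ 7980 cm⁴

Treat the section as a set of non-overlapping primitives; coordinates are from the bounding-box lower-left.
Web: 1.6 × 26, A = 41.6 cm², y = 13 cm, Ī = 2343.5 cm⁴.
Top flange (beyond web): 8.4 × 2.4, A = 20.16 cm², y = 24.8 cm, Ī = 9.6768 cm⁴.
Bottom flange (beyond web): 8.4 × 2.4, A = 20.16 cm², y = 1.2 cm, Ī = 9.6768 cm⁴.
By symmetry the centroid is at mid-height, ȳ = 13 cm.
Transfer each piece to the horizontal axis through the centroid using Ī + A·d² with d = y − 13:
  web: d = 0 cm → contributes +2343.5 cm⁴
  top flange (beyond web): d = 11.8 cm → contributes +2816.8 cm⁴
  bottom flange (beyond web): d = -11.8 cm → contributes +2816.8 cm⁴
Total I = 7 977 cm⁴.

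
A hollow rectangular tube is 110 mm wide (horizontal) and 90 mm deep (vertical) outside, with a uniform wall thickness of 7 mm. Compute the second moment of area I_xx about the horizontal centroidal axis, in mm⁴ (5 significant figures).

I_xx ≈ 3.1707 × 10⁶ mm⁴

Treat the section as a set of non-overlapping primitives; coordinates are from the bounding-box lower-left.
Outer rectangle: 110 × 90, A = 9 900 mm², y = 45 mm, Ī = 6 682 500 mm⁴.
Inner void (subtracted): 96 × 76, A = 7 296 mm², y = 45 mm, Ī = 3 511 808 mm⁴.
By symmetry the centroid is at mid-height, ȳ = 45 mm.
All pieces are centred on the horizontal centroidal axis, so I = ΣĪ (holes subtracted) = 3 170 692 mm⁴.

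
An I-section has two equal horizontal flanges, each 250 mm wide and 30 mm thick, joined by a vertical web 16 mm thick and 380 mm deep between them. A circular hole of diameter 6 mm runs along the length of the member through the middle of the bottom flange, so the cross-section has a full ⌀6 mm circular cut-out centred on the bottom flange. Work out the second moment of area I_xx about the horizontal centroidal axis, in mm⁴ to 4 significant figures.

I_xx ≈ 7.035 × 10⁸ mm⁴

Split into non-overlapping primitives; take the origin at the lower-left of the bounding box.
Bottom flange: 250 × 30, A = 7 500 mm², y = 15 mm, Ī = 562 500 mm⁴.
Web: 16 × 380, A = 6 080 mm², y = 220 mm, Ī = 73 162 667 mm⁴.
Top flange: 250 × 30, A = 7 500 mm², y = 425 mm, Ī = 562 500 mm⁴.
Hole (subtracted): ⌀6, A = 28.2743 mm², y = 15 mm, Ī = 63.6173 mm⁴.
Centroid: ȳ = ΣA·y / ΣA = 220.275 mm.
Transfer each piece to the horizontal centroidal axis using Ī + A·d² with d = y − 220.275:
  bottom flange: d = -205.275 mm → contributes +316 597 218 mm⁴
  web: d = -0.275333 mm → contributes +73 163 128 mm⁴
  top flange: d = 204.725 mm → contributes +314 903 919 mm⁴
  hole: d = -205.275 mm → contributes −1 191 486 mm⁴
Total I = 703 472 778 mm⁴.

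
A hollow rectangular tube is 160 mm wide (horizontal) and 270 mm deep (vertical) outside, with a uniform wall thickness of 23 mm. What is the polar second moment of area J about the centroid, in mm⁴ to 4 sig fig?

J ≈ 2.202 × 10⁸ mm⁴

Treat the section as a set of non-overlapping primitives; coordinates are from the bounding-box lower-left.
Outer rectangle: 160 × 270, A = 43 200 mm², y = 135 mm, Ī = 262 440 000 mm⁴.
Inner void (subtracted): 114 × 224, A = 25 536 mm², y = 135 mm, Ī = 106 774 528 mm⁴.
By symmetry the centroid is at mid-height, ȳ = 135 mm.
All pieces are centred on the centroidal x-axis, so I = ΣĪ (holes subtracted) = 155 665 472 mm⁴.
Repeating about the centroidal y-axis gives I_y = 64 504 512 mm⁴.
Polar second moment: J = I_x + I_y = 220 169 984 mm⁴.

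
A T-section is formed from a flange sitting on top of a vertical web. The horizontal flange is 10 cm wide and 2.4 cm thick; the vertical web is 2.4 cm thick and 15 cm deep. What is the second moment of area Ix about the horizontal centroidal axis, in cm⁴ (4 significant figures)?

Split into non-overlapping primitives; take the origin at the lower-left of the bounding box.
Flange: 10 × 2.4, A = 24 cm², y = 16.2 cm, Ī = 11.52 cm⁴.
Web: 2.4 × 15, A = 36 cm², y = 7.5 cm, Ī = 675 cm⁴.
Centroid: ȳ = ΣA·y / ΣA = 10.98 cm.
Transfer each piece to the horizontal centroidal axis using Ī + A·d² with d = y − 10.98:
  flange: d = 5.22 cm → contributes +665.482 cm⁴
  web: d = -3.48 cm → contributes +1110.97 cm⁴
Total I = 1776.46 cm⁴.

Ix ≈ 1776 cm⁴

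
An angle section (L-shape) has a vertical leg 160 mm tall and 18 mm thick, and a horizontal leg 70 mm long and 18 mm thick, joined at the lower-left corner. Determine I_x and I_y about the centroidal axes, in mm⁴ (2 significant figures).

I_x ≈ 9.7 × 10⁶ mm⁴, I_y ≈ 1.2 × 10⁶ mm⁴

Break the section into simple shapes (no overlaps), measuring from the bottom-left corner of the bounding box.
Vertical leg: 18 × 160, A = 2 880 mm², y = 80 mm, Ī = 6 144 000 mm⁴.
Horizontal leg (remainder): 52 × 18, A = 936 mm², y = 9 mm, Ī = 25 272 mm⁴.
Centroid: ȳ = ΣA·y / ΣA = 62.58 mm.
Transfer each piece to the centroidal x-axis using Ī + A·d² with d = y − 62.58:
  vertical leg: d = 17.42 mm → contributes +7 017 462 mm⁴
  horizontal leg (remainder): d = -53.58 mm → contributes +2 712 848 mm⁴
Total I = 9 730 310 mm⁴.
For the y-axis: x̄ = 17.58 mm.
Repeating about the centroidal y-axis gives I_y = 1 154 030 mm⁴.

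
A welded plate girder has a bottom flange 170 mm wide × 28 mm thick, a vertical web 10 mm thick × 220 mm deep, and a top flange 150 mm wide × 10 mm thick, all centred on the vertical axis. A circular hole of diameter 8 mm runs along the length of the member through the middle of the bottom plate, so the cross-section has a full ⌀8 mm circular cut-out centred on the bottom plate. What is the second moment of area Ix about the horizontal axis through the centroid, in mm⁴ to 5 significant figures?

Ix ≈ 8.1315 × 10⁷ mm⁴

Decompose the section into non-overlapping parts with the origin at the bottom-left of its bounding rectangle.
Bottom plate: 170 × 28, A = 4 760 mm², y = 14 mm, Ī = 310986.7 mm⁴.
Web plate: 10 × 220, A = 2 200 mm², y = 138 mm, Ī = 8 873 333 mm⁴.
Top plate: 150 × 10, A = 1 500 mm², y = 253 mm, Ī = 12 500 mm⁴.
Hole (subtracted): ⌀8, A = 50.26548 mm², y = 14 mm, Ī = 201.0619 mm⁴.
Centroid: ȳ = ΣA·y / ΣA = 89.06777 mm.
Transfer each piece to the horizontal axis through the centroid using Ī + A·d² with d = y − 89.06777:
  bottom plate: d = -75.06777 mm → contributes +27 134 395 mm⁴
  web plate: d = 48.93223 mm → contributes +14 140 933 mm⁴
  top plate: d = 163.9322 mm → contributes +40 323 165 mm⁴
  hole: d = -75.06777 mm → contributes −283455.6 mm⁴
Total I = 81 315 037 mm⁴.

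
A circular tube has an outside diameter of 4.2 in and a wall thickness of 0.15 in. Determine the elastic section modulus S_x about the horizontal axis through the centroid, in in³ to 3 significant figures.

Treat the section as a set of non-overlapping primitives; coordinates are from the bounding-box lower-left.
Outer circle: ⌀4.2, A = 13.854 in², y = 2.1 in, Ī = 15.275 in⁴.
Bore (subtracted): ⌀3.9, A = 11.946 in², y = 2.1 in, Ī = 11.356 in⁴.
By symmetry the centroid is at mid-height, ȳ = 2.1 in.
All pieces are centred on the horizontal axis through the centroid, so I = ΣĪ (holes subtracted) = 3.9184 in⁴.
Extreme fibre distance c = 2.1 in; S = I/c = 1.8659 in³.

S_x ≈ 1.87 in³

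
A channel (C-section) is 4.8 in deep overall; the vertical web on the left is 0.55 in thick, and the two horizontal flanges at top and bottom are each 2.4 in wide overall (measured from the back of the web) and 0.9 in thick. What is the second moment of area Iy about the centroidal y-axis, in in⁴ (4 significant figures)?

Iy ≈ 3.137 in⁴

Split into non-overlapping primitives; take the origin at the lower-left of the bounding box.
Web: 0.55 × 4.8, A = 2.64 in², x = 0.275 in, Ī = 0.06655 in⁴.
Top flange (beyond web): 1.85 × 0.9, A = 1.665 in², x = 1.475 in, Ī = 0.474872 in⁴.
Bottom flange (beyond web): 1.85 × 0.9, A = 1.665 in², x = 1.475 in, Ī = 0.474872 in⁴.
Centroid: x̄ = ΣA·x / ΣA = 0.944347 in.
Transfer each piece to the centroidal y-axis using Ī + A·d² with d = x − 0.944347:
  web: d = -0.669347 in → contributes +1.24934 in⁴
  top flange (beyond web): d = 0.530653 in → contributes +0.943724 in⁴
  bottom flange (beyond web): d = 0.530653 in → contributes +0.943724 in⁴
Total I = 3.13678 in⁴.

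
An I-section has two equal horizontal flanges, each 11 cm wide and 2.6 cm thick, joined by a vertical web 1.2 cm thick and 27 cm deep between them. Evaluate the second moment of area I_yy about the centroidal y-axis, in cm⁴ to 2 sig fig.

I_yy ≈ 580 cm⁴

Treat the section as a set of non-overlapping primitives; coordinates are from the bounding-box lower-left.
Bottom flange: 11 × 2.6, A = 28.6 cm², x = 5.5 cm, Ī = 288.4 cm⁴.
Web: 1.2 × 27, A = 32.4 cm², x = 5.5 cm, Ī = 3.888 cm⁴.
Top flange: 11 × 2.6, A = 28.6 cm², x = 5.5 cm, Ī = 288.4 cm⁴.
By symmetry the centroid is at mid-width, x̄ = 5.5 cm.
All pieces are centred on the centroidal y-axis, so I = ΣĪ = 580.7 cm⁴.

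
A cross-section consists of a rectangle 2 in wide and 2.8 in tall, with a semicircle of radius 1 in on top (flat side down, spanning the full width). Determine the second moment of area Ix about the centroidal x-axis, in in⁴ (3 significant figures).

Ix ≈ 7.85 in⁴

Decompose the section into non-overlapping parts with the origin at the bottom-left of its bounding rectangle.
Rectangular body: 2 × 2.8, A = 5.6 in², y = 1.4 in, Ī = 3.6587 in⁴.
Semicircular cap: semicircle r = 1, A = 1.5708 in², y = 3.2244 in, Ī = 0.10976 in⁴.
Centroid: ȳ = ΣA·y / ΣA = 1.7996 in.
Transfer each piece to the centroidal x-axis using Ī + A·d² with d = y − 1.7996:
  rectangular body: d = -0.39965 in → contributes +4.5531 in⁴
  semicircular cap: d = 1.4248 in → contributes +3.2984 in⁴
Total I = 7.8515 in⁴.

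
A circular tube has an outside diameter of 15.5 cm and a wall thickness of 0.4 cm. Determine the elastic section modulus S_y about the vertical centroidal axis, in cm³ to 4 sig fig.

S_y ≈ 69.83 cm³

Treat the section as a set of non-overlapping primitives; coordinates are from the bounding-box lower-left.
Outer circle: ⌀15.5, A = 188.692 cm², x = 7.75 cm, Ī = 2833.33 cm⁴.
Bore (subtracted): ⌀14.7, A = 169.717 cm², x = 7.75 cm, Ī = 2292.13 cm⁴.
By symmetry the centroid is at mid-width, x̄ = 7.75 cm.
All pieces are centred on the vertical centroidal axis, so I = ΣĪ (holes subtracted) = 541.197 cm⁴.
Extreme fibre distance c = 7.75 cm; S = I/c = 69.8319 cm³.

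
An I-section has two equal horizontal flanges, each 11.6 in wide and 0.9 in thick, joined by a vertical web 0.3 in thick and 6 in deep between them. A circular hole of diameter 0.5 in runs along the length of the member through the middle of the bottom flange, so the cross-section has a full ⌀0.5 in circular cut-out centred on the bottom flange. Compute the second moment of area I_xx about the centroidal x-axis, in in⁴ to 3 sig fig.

I_xx ≈ 253 in⁴

Split into non-overlapping primitives; take the origin at the lower-left of the bounding box.
Bottom flange: 11.6 × 0.9, A = 10.44 in², y = 0.45 in, Ī = 0.7047 in⁴.
Web: 0.3 × 6, A = 1.8 in², y = 3.9 in, Ī = 5.4 in⁴.
Top flange: 11.6 × 0.9, A = 10.44 in², y = 7.35 in, Ī = 0.7047 in⁴.
Hole (subtracted): ⌀0.5, A = 0.19635 in², y = 0.45 in, Ī = 0.003068 in⁴.
Centroid: ȳ = ΣA·y / ΣA = 3.9301 in.
Transfer each piece to the centroidal x-axis using Ī + A·d² with d = y − 3.9301:
  bottom flange: d = -3.4801 in → contributes +127.15 in⁴
  web: d = -0.030129 in → contributes +5.4016 in⁴
  top flange: d = 3.4199 in → contributes +122.81 in⁴
  hole: d = -3.4801 in → contributes −2.3811 in⁴
Total I = 252.97 in⁴.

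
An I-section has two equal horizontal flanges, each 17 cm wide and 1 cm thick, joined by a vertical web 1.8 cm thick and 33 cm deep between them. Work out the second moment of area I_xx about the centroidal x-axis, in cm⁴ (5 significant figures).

I_xx ≈ 1.5219 × 10⁴ cm⁴

Break the section into simple shapes (no overlaps), measuring from the bottom-left corner of the bounding box.
Bottom flange: 17 × 1, A = 17 cm², y = 0.5 cm, Ī = 1.416667 cm⁴.
Web: 1.8 × 33, A = 59.4 cm², y = 17.5 cm, Ī = 5390.55 cm⁴.
Top flange: 17 × 1, A = 17 cm², y = 34.5 cm, Ī = 1.416667 cm⁴.
By symmetry the centroid is at mid-height, ȳ = 17.5 cm.
Transfer each piece to the centroidal x-axis using Ī + A·d² with d = y − 17.5:
  bottom flange: d = -17 cm → contributes +4914.417 cm⁴
  web: d = 0 cm → contributes +5390.55 cm⁴
  top flange: d = 17 cm → contributes +4914.417 cm⁴
Total I = 15219.38 cm⁴.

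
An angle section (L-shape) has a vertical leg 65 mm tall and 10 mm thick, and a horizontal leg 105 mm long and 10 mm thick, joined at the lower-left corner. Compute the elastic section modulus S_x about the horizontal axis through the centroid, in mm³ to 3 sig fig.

Decompose the section into non-overlapping parts with the origin at the bottom-left of its bounding rectangle.
Vertical leg: 10 × 65, A = 650 mm², y = 32.5 mm, Ī = 228 854 mm⁴.
Horizontal leg (remainder): 95 × 10, A = 950 mm², y = 5 mm, Ī = 7916.7 mm⁴.
Centroid: ȳ = ΣA·y / ΣA = 16.172 mm.
Transfer each piece to the horizontal axis through the centroid using Ī + A·d² with d = y − 16.172:
  vertical leg: d = 16.328 mm → contributes +402 149 mm⁴
  horizontal leg (remainder): d = -11.172 mm → contributes +126 487 mm⁴
Total I = 528 636 mm⁴.
Extreme fibre distance c = 48.828 mm; S = I/c = 10 826 mm³.

S_x ≈ 1.08 × 10⁴ mm³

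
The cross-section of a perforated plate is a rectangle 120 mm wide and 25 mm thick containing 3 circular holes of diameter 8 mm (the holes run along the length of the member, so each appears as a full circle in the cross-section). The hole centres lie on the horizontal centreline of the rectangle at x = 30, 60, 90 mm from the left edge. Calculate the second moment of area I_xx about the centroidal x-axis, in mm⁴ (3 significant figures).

I_xx ≈ 1.56 × 10⁵ mm⁴

Split into non-overlapping primitives; take the origin at the lower-left of the bounding box.
Plate: 120 × 25, A = 3 000 mm², y = 12.5 mm, Ī = 156 250 mm⁴.
Hole 1 (subtracted): ⌀8, A = 50.265 mm², y = 12.5 mm, Ī = 201.06 mm⁴.
Hole 2 (subtracted): ⌀8, A = 50.265 mm², y = 12.5 mm, Ī = 201.06 mm⁴.
Hole 3 (subtracted): ⌀8, A = 50.265 mm², y = 12.5 mm, Ī = 201.06 mm⁴.
By symmetry the centroid is at mid-height, ȳ = 12.5 mm.
All pieces are centred on the centroidal x-axis, so I = ΣĪ (holes subtracted) = 155 647 mm⁴.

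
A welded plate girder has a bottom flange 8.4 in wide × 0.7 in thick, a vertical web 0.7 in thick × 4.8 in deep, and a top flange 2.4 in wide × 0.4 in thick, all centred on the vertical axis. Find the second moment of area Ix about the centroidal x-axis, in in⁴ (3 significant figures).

Ix ≈ 39.3 in⁴

Break the section into simple shapes (no overlaps), measuring from the bottom-left corner of the bounding box.
Bottom plate: 8.4 × 0.7, A = 5.88 in², y = 0.35 in, Ī = 0.2401 in⁴.
Web plate: 0.7 × 4.8, A = 3.36 in², y = 3.1 in, Ī = 6.4512 in⁴.
Top plate: 2.4 × 0.4, A = 0.96 in², y = 5.7 in, Ī = 0.0128 in⁴.
Centroid: ȳ = ΣA·y / ΣA = 1.7594 in.
Transfer each piece to the centroidal x-axis using Ī + A·d² with d = y − 1.7594:
  bottom plate: d = -1.4094 in → contributes +11.92 in⁴
  web plate: d = 1.3406 in → contributes +12.49 in⁴
  top plate: d = 3.9406 in → contributes +14.92 in⁴
Total I = 39.33 in⁴.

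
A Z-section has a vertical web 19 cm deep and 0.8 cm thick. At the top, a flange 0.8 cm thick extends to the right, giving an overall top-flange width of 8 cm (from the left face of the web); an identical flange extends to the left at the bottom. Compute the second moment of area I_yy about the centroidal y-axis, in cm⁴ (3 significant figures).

Split into non-overlapping primitives; take the origin at the lower-left of the bounding box.
Web: 0.8 × 19, A = 15.2 cm², x = 7.6 cm, Ī = 0.81067 cm⁴.
Top flange (beyond web): 7.2 × 0.8, A = 5.76 cm², x = 11.6 cm, Ī = 24.883 cm⁴.
Bottom flange (beyond web): 7.2 × 0.8, A = 5.76 cm², x = 3.6 cm, Ī = 24.883 cm⁴.
Centroid: x̄ = ΣA·x / ΣA = 7.6 cm.
Transfer each piece to the centroidal y-axis using Ī + A·d² with d = x − 7.6:
  web: d = 0 cm → contributes +0.81067 cm⁴
  top flange (beyond web): d = 4 cm → contributes +117.04 cm⁴
  bottom flange (beyond web): d = -4 cm → contributes +117.04 cm⁴
Total I = 234.9 cm⁴.

I_yy ≈ 235 cm⁴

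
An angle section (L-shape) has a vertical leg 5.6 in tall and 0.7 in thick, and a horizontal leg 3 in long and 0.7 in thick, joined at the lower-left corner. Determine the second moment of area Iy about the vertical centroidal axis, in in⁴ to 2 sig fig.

Iy ≈ 3.4 in⁴

Split into non-overlapping primitives; take the origin at the lower-left of the bounding box.
Vertical leg: 0.7 × 5.6, A = 3.92 in², x = 0.35 in, Ī = 0.1601 in⁴.
Horizontal leg (remainder): 2.3 × 0.7, A = 1.61 in², x = 1.85 in, Ī = 0.7097 in⁴.
Centroid: x̄ = ΣA·x / ΣA = 0.7867 in.
Transfer each piece to the vertical centroidal axis using Ī + A·d² with d = x − 0.7867:
  vertical leg: d = -0.4367 in → contributes +0.9077 in⁴
  horizontal leg (remainder): d = 1.063 in → contributes +2.53 in⁴
Total I = 3.438 in⁴.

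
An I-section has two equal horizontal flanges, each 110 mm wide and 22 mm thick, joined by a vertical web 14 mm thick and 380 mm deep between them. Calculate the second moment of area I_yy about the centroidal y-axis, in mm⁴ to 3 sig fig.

Split into non-overlapping primitives; take the origin at the lower-left of the bounding box.
Bottom flange: 110 × 22, A = 2 420 mm², x = 55 mm, Ī = 2 440 167 mm⁴.
Web: 14 × 380, A = 5 320 mm², x = 55 mm, Ī = 86 893 mm⁴.
Top flange: 110 × 22, A = 2 420 mm², x = 55 mm, Ī = 2 440 167 mm⁴.
By symmetry the centroid is at mid-width, x̄ = 55 mm.
All pieces are centred on the centroidal y-axis, so I = ΣĪ = 4 967 227 mm⁴.

I_yy ≈ 4.97 × 10⁶ mm⁴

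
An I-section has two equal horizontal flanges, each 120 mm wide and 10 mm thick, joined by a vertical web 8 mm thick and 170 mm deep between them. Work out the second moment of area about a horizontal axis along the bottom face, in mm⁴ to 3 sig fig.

I_base ≈ 5.67 × 10⁷ mm⁴

Treat the section as a set of non-overlapping primitives; coordinates are from the bounding-box lower-left.
Bottom flange: 120 × 10, A = 1 200 mm², y = 5 mm, Ī = 10 000 mm⁴.
Web: 8 × 170, A = 1 360 mm², y = 95 mm, Ī = 3 275 333 mm⁴.
Top flange: 120 × 10, A = 1 200 mm², y = 185 mm, Ī = 10 000 mm⁴.
Transfer each piece to a horizontal axis along the bottom face using Ī + A·d² with d = y − 0:
  bottom flange: d = 5 mm → contributes +40 000 mm⁴
  web: d = 95 mm → contributes +15 549 333 mm⁴
  top flange: d = 185 mm → contributes +41 080 000 mm⁴
Total I = 56 669 333 mm⁴.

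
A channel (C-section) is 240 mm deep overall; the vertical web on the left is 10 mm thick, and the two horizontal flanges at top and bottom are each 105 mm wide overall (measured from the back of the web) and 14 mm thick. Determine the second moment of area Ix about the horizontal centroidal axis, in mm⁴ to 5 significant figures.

Ix ≈ 4.5529 × 10⁷ mm⁴

Decompose the section into non-overlapping parts with the origin at the bottom-left of its bounding rectangle.
Web: 10 × 240, A = 2 400 mm², y = 120 mm, Ī = 11 520 000 mm⁴.
Top flange (beyond web): 95 × 14, A = 1 330 mm², y = 233 mm, Ī = 21723.33 mm⁴.
Bottom flange (beyond web): 95 × 14, A = 1 330 mm², y = 7 mm, Ī = 21723.33 mm⁴.
By symmetry the centroid is at mid-height, ȳ = 120 mm.
Transfer each piece to the horizontal centroidal axis using Ī + A·d² with d = y − 120:
  web: d = 0 mm → contributes +11 520 000 mm⁴
  top flange (beyond web): d = 113 mm → contributes +17 004 493 mm⁴
  bottom flange (beyond web): d = -113 mm → contributes +17 004 493 mm⁴
Total I = 45 528 987 mm⁴.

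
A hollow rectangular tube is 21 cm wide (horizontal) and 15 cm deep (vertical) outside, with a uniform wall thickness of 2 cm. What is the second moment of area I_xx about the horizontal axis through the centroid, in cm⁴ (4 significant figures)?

Treat the section as a set of non-overlapping primitives; coordinates are from the bounding-box lower-left.
Outer rectangle: 21 × 15, A = 315 cm², y = 7.5 cm, Ī = 5906.25 cm⁴.
Inner void (subtracted): 17 × 11, A = 187 cm², y = 7.5 cm, Ī = 1885.58 cm⁴.
By symmetry the centroid is at mid-height, ȳ = 7.5 cm.
All pieces are centred on the horizontal axis through the centroid, so I = ΣĪ (holes subtracted) = 4020.67 cm⁴.

I_xx ≈ 4021 cm⁴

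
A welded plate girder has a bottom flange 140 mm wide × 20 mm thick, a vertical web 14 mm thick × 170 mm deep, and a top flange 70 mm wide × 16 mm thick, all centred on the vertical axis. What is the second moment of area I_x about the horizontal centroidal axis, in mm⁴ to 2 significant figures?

I_x ≈ 3.7 × 10⁷ mm⁴

Decompose the section into non-overlapping parts with the origin at the bottom-left of its bounding rectangle.
Bottom plate: 140 × 20, A = 2 800 mm², y = 10 mm, Ī = 93 333 mm⁴.
Web plate: 14 × 170, A = 2 380 mm², y = 105 mm, Ī = 5 731 833 mm⁴.
Top plate: 70 × 16, A = 1 120 mm², y = 198 mm, Ī = 23 893 mm⁴.
Centroid: ȳ = ΣA·y / ΣA = 79.31 mm.
Transfer each piece to the horizontal centroidal axis using Ī + A·d² with d = y − 79.31:
  bottom plate: d = -69.31 mm → contributes +13 544 618 mm⁴
  web plate: d = 25.69 mm → contributes +7 302 441 mm⁴
  top plate: d = 118.7 mm → contributes +15 801 392 mm⁴
Total I = 36 648 450 mm⁴.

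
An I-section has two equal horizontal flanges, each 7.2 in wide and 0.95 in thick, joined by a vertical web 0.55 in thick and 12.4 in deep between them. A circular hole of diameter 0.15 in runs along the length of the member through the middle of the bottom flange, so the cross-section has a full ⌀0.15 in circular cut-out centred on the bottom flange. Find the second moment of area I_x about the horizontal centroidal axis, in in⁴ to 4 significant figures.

I_x ≈ 697.1 in⁴

Split into non-overlapping primitives; take the origin at the lower-left of the bounding box.
Bottom flange: 7.2 × 0.95, A = 6.84 in², y = 0.475 in, Ī = 0.514425 in⁴.
Web: 0.55 × 12.4, A = 6.82 in², y = 7.15 in, Ī = 87.3869 in⁴.
Top flange: 7.2 × 0.95, A = 6.84 in², y = 13.825 in, Ī = 0.514425 in⁴.
Hole (subtracted): ⌀0.15, A = 0.0176715 in², y = 0.475 in, Ī = 0.0000248505 in⁴.
Centroid: ȳ = ΣA·y / ΣA = 7.15576 in.
Transfer each piece to the horizontal centroidal axis using Ī + A·d² with d = y − 7.15576:
  bottom flange: d = -6.68076 in → contributes +305.801 in⁴
  web: d = -0.00575896 in → contributes +87.3872 in⁴
  top flange: d = 6.66924 in → contributes +304.749 in⁴
  hole: d = -6.68076 in → contributes −0.788747 in⁴
Total I = 697.149 in⁴.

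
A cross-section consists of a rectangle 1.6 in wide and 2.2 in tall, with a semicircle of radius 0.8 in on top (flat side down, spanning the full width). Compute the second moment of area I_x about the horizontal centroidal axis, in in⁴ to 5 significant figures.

I_x ≈ 3.0851 in⁴

Break the section into simple shapes (no overlaps), measuring from the bottom-left corner of the bounding box.
Rectangular body: 1.6 × 2.2, A = 3.52 in², y = 1.1 in, Ī = 1.419733 in⁴.
Semicircular cap: semicircle r = 0.8, A = 1.00531 in², y = 2.539531 in, Ī = 0.04495645 in⁴.
Centroid: ȳ = ΣA·y / ΣA = 1.419796 in.
Transfer each piece to the horizontal centroidal axis using Ī + A·d² with d = y − 1.419796:
  rectangular body: d = -0.3197956 in → contributes +1.779721 in⁴
  semicircular cap: d = 1.119735 in → contributes +1.30542 in⁴
Total I = 3.085141 in⁴.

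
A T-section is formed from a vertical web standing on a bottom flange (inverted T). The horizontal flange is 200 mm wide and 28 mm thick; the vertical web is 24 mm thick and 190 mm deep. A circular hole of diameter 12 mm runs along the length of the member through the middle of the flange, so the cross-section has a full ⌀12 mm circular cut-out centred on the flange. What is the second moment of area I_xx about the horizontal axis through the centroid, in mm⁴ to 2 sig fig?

Treat the section as a set of non-overlapping primitives; coordinates are from the bounding-box lower-left.
Flange: 200 × 28, A = 5 600 mm², y = 14 mm, Ī = 365 867 mm⁴.
Web: 24 × 190, A = 4 560 mm², y = 123 mm, Ī = 13 718 000 mm⁴.
Hole (subtracted): ⌀12, A = 113.1 mm², y = 14 mm, Ī = 1 018 mm⁴.
Centroid: ȳ = ΣA·y / ΣA = 63.47 mm.
Transfer each piece to the horizontal axis through the centroid using Ī + A·d² with d = y − 63.47:
  flange: d = -49.47 mm → contributes +14 071 728 mm⁴
  web: d = 59.53 mm → contributes +29 876 757 mm⁴
  hole: d = -49.47 mm → contributes −277 821 mm⁴
Total I = 43 670 664 mm⁴.

I_xx ≈ 4.4 × 10⁷ mm⁴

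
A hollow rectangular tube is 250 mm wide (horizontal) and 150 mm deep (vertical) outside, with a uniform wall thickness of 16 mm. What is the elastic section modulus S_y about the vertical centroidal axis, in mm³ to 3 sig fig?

S_y ≈ 7.47 × 10⁵ mm³

Decompose the section into non-overlapping parts with the origin at the bottom-left of its bounding rectangle.
Outer rectangle: 250 × 150, A = 37 500 mm², x = 125 mm, Ī = 195 312 500 mm⁴.
Inner void (subtracted): 218 × 118, A = 25 724 mm², x = 125 mm, Ī = 101 875 615 mm⁴.
By symmetry the centroid is at mid-width, x̄ = 125 mm.
All pieces are centred on the vertical centroidal axis, so I = ΣĪ (holes subtracted) = 93 436 885 mm⁴.
Extreme fibre distance c = 125 mm; S = I/c = 747 495 mm³.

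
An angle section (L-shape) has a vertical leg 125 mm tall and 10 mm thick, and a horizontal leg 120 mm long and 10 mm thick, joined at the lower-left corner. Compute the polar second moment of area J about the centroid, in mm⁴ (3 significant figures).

Treat the section as a set of non-overlapping primitives; coordinates are from the bounding-box lower-left.
Vertical leg: 10 × 125, A = 1 250 mm², y = 62.5 mm, Ī = 1 627 604 mm⁴.
Horizontal leg (remainder): 110 × 10, A = 1 100 mm², y = 5 mm, Ī = 9166.7 mm⁴.
Centroid: ȳ = ΣA·y / ΣA = 35.585 mm.
Transfer each piece to the centroidal x-axis using Ī + A·d² with d = y − 35.585:
  vertical leg: d = 26.915 mm → contributes +2 533 119 mm⁴
  horizontal leg (remainder): d = -30.585 mm → contributes +1 038 160 mm⁴
Total I = 3 571 279 mm⁴.
For the y-axis: x̄ = 33.085 mm.
Repeating about the centroidal y-axis gives I_y = 3 225 966 mm⁴.
Polar second moment: J = I_x + I_y = 6 797 245 mm⁴.

J ≈ 6.80 × 10⁶ mm⁴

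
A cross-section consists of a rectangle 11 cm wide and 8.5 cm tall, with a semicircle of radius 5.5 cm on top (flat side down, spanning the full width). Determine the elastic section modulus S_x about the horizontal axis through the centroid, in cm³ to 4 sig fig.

Decompose the section into non-overlapping parts with the origin at the bottom-left of its bounding rectangle.
Rectangular body: 11 × 8.5, A = 93.5 cm², y = 4.25 cm, Ī = 562.948 cm⁴.
Semicircular cap: semicircle r = 5.5, A = 47.5166 cm², y = 10.8343 cm, Ī = 100.434 cm⁴.
Centroid: ȳ = ΣA·y / ΣA = 6.46862 cm.
Transfer each piece to the horizontal axis through the centroid using Ī + A·d² with d = y − 6.46862:
  rectangular body: d = -2.21862 cm → contributes +1023.18 cm⁴
  semicircular cap: d = 4.36565 cm → contributes +1006.05 cm⁴
Total I = 2029.23 cm⁴.
Extreme fibre distance c = 7.53138 cm; S = I/c = 269.437 cm³.

S_x ≈ 269.4 cm³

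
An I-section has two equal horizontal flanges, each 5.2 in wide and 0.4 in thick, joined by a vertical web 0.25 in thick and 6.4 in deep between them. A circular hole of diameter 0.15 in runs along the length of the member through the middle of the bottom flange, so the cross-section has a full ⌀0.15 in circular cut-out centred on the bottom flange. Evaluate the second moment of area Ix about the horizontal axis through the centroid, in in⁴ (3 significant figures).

Split into non-overlapping primitives; take the origin at the lower-left of the bounding box.
Bottom flange: 5.2 × 0.4, A = 2.08 in², y = 0.2 in, Ī = 0.027733 in⁴.
Web: 0.25 × 6.4, A = 1.6 in², y = 3.6 in, Ī = 5.4613 in⁴.
Top flange: 5.2 × 0.4, A = 2.08 in², y = 7 in, Ī = 0.027733 in⁴.
Hole (subtracted): ⌀0.15, A = 0.017671 in², y = 0.2 in, Ī = 0.00002485 in⁴.
Centroid: ȳ = ΣA·y / ΣA = 3.6105 in.
Transfer each piece to the horizontal axis through the centroid using Ī + A·d² with d = y − 3.6105:
  bottom flange: d = -3.4105 in → contributes +24.221 in⁴
  web: d = -0.010463 in → contributes +5.4615 in⁴
  top flange: d = 3.3895 in → contributes +23.925 in⁴
  hole: d = -3.4105 in → contributes −0.20557 in⁴
Total I = 53.401 in⁴.

Ix ≈ 53.4 in⁴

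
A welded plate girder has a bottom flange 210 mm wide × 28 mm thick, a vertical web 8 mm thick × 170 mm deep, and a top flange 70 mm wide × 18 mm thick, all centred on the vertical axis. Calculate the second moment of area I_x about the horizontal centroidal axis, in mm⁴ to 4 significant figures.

I_x ≈ 4.716 × 10⁷ mm⁴

Decompose the section into non-overlapping parts with the origin at the bottom-left of its bounding rectangle.
Bottom plate: 210 × 28, A = 5 880 mm², y = 14 mm, Ī = 384 160 mm⁴.
Web plate: 8 × 170, A = 1 360 mm², y = 113 mm, Ī = 3 275 333 mm⁴.
Top plate: 70 × 18, A = 1 260 mm², y = 207 mm, Ī = 34 020 mm⁴.
Centroid: ȳ = ΣA·y / ΣA = 58.4494 mm.
Transfer each piece to the horizontal centroidal axis using Ī + A·d² with d = y − 58.4494:
  bottom plate: d = -44.4494 mm → contributes +12 001 571 mm⁴
  web plate: d = 54.5506 mm → contributes +7 322 376 mm⁴
  top plate: d = 148.551 mm → contributes +27 838 789 mm⁴
Total I = 47 162 737 mm⁴.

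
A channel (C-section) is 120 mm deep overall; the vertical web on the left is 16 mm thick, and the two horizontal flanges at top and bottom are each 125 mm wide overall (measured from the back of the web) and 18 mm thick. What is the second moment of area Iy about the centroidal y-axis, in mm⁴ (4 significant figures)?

Iy ≈ 8.962 × 10⁶ mm⁴

Split into non-overlapping primitives; take the origin at the lower-left of the bounding box.
Web: 16 × 120, A = 1 920 mm², x = 8 mm, Ī = 40 960 mm⁴.
Top flange (beyond web): 109 × 18, A = 1 962 mm², x = 70.5 mm, Ī = 1 942 544 mm⁴.
Bottom flange (beyond web): 109 × 18, A = 1 962 mm², x = 70.5 mm, Ī = 1 942 544 mm⁴.
Centroid: x̄ = ΣA·x / ΣA = 49.9661 mm.
Transfer each piece to the centroidal y-axis using Ī + A·d² with d = x − 49.9661:
  web: d = -41.9661 mm → contributes +3 422 378 mm⁴
  top flange (beyond web): d = 20.5339 mm → contributes +2 769 802 mm⁴
  bottom flange (beyond web): d = 20.5339 mm → contributes +2 769 802 mm⁴
Total I = 8 961 981 mm⁴.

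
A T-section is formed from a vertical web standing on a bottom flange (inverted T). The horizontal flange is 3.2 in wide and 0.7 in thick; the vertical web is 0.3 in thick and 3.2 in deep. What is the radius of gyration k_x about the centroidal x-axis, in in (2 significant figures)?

k_x ≈ 1.0 in

Split into non-overlapping primitives; take the origin at the lower-left of the bounding box.
Flange: 3.2 × 0.7, A = 2.24 in², y = 0.35 in, Ī = 0.09147 in⁴.
Web: 0.3 × 3.2, A = 0.96 in², y = 2.3 in, Ī = 0.8192 in⁴.
Centroid: ȳ = ΣA·y / ΣA = 0.935 in.
Transfer each piece to the centroidal x-axis using Ī + A·d² with d = y − 0.935:
  flange: d = -0.585 in → contributes +0.8581 in⁴
  web: d = 1.365 in → contributes +2.608 in⁴
Total I = 3.466 in⁴.
Radius of gyration: k = √(I/A) = √(3.466 / 3.2) = 1.041 in.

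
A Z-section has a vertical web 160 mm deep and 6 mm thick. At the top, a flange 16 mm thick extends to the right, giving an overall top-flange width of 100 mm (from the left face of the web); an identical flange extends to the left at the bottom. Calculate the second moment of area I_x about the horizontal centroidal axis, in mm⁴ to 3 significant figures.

Split into non-overlapping primitives; take the origin at the lower-left of the bounding box.
Web: 6 × 160, A = 960 mm², y = 80 mm, Ī = 2 048 000 mm⁴.
Top flange (beyond web): 94 × 16, A = 1 504 mm², y = 152 mm, Ī = 32 085 mm⁴.
Bottom flange (beyond web): 94 × 16, A = 1 504 mm², y = 8 mm, Ī = 32 085 mm⁴.
Centroid: ȳ = ΣA·y / ΣA = 80 mm.
Transfer each piece to the horizontal centroidal axis using Ī + A·d² with d = y − 80:
  web: d = 0 mm → contributes +2 048 000 mm⁴
  top flange (beyond web): d = 72 mm → contributes +7 828 821 mm⁴
  bottom flange (beyond web): d = -72 mm → contributes +7 828 821 mm⁴
Total I = 17 705 643 mm⁴.

I_x ≈ 1.77 × 10⁷ mm⁴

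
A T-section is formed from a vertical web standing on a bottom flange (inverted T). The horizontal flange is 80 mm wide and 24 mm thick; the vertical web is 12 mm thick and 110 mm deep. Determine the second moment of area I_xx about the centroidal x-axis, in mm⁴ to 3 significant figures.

I_xx ≈ 4.93 × 10⁶ mm⁴

Break the section into simple shapes (no overlaps), measuring from the bottom-left corner of the bounding box.
Flange: 80 × 24, A = 1 920 mm², y = 12 mm, Ī = 92 160 mm⁴.
Web: 12 × 110, A = 1 320 mm², y = 79 mm, Ī = 1 331 000 mm⁴.
Centroid: ȳ = ΣA·y / ΣA = 39.296 mm.
Transfer each piece to the centroidal x-axis using Ī + A·d² with d = y − 39.296:
  flange: d = -27.296 mm → contributes +1 522 729 mm⁴
  web: d = 39.704 mm → contributes +3 411 827 mm⁴
Total I = 4 934 556 mm⁴.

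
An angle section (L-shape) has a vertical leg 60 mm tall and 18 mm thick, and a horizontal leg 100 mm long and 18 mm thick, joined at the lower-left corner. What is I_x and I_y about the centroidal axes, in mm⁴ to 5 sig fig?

Break the section into simple shapes (no overlaps), measuring from the bottom-left corner of the bounding box.
Vertical leg: 18 × 60, A = 1 080 mm², y = 30 mm, Ī = 324 000 mm⁴.
Horizontal leg (remainder): 82 × 18, A = 1 476 mm², y = 9 mm, Ī = 39 852 mm⁴.
Centroid: ȳ = ΣA·y / ΣA = 17.87324 mm.
Transfer each piece to the centroidal x-axis using Ī + A·d² with d = y − 17.87324:
  vertical leg: d = 12.12676 mm → contributes +482 823 mm⁴
  horizontal leg (remainder): d = -8.873239 mm → contributes +156063.9 mm⁴
Total I = 638886.9 mm⁴.
For the y-axis: x̄ = 37.87324 mm.
Repeating about the centroidal y-axis gives I_y = 2 415 367 mm⁴.

I_x ≈ 6.3889 × 10⁵ mm⁴, I_y ≈ 2.4154 × 10⁶ mm⁴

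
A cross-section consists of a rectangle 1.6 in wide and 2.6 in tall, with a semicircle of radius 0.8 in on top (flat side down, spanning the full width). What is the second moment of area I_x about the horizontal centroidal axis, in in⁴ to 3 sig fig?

Treat the section as a set of non-overlapping primitives; coordinates are from the bounding-box lower-left.
Rectangular body: 1.6 × 2.6, A = 4.16 in², y = 1.3 in, Ī = 2.3435 in⁴.
Semicircular cap: semicircle r = 0.8, A = 1.0053 in², y = 2.9395 in, Ī = 0.044956 in⁴.
Centroid: ȳ = ΣA·y / ΣA = 1.6191 in.
Transfer each piece to the horizontal centroidal axis using Ī + A·d² with d = y − 1.6191:
  rectangular body: d = -0.3191 in → contributes +2.7671 in⁴
  semicircular cap: d = 1.3204 in → contributes +1.7978 in⁴
Total I = 4.5648 in⁴.

I_x ≈ 4.56 in⁴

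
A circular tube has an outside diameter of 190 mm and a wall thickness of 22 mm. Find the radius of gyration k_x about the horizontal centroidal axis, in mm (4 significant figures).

Decompose the section into non-overlapping parts with the origin at the bottom-left of its bounding rectangle.
Outer circle: ⌀190, A = 28352.9 mm², y = 95 mm, Ī = 63 971 171 mm⁴.
Bore (subtracted): ⌀146, A = 16741.5 mm², y = 95 mm, Ī = 22 303 926 mm⁴.
By symmetry the centroid is at mid-height, ȳ = 95 mm.
All pieces are centred on the horizontal centroidal axis, so I = ΣĪ (holes subtracted) = 41 667 245 mm⁴.
Radius of gyration: k = √(I/A) = √(41 667 245 / 11611.3) = 59.9041 mm.

k_x ≈ 59.90 mm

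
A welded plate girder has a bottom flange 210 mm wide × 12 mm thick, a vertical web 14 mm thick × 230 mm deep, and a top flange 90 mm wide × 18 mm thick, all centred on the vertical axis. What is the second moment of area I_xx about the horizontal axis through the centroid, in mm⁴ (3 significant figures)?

Break the section into simple shapes (no overlaps), measuring from the bottom-left corner of the bounding box.
Bottom plate: 210 × 12, A = 2 520 mm², y = 6 mm, Ī = 30 240 mm⁴.
Web plate: 14 × 230, A = 3 220 mm², y = 127 mm, Ī = 14 194 833 mm⁴.
Top plate: 90 × 18, A = 1 620 mm², y = 251 mm, Ī = 43 740 mm⁴.
Centroid: ȳ = ΣA·y / ΣA = 112.86 mm.
Transfer each piece to the horizontal axis through the centroid using Ī + A·d² with d = y − 112.86:
  bottom plate: d = -106.86 mm → contributes +28 808 495 mm⁴
  web plate: d = 14.136 mm → contributes +14 838 263 mm⁴
  top plate: d = 138.14 mm → contributes +30 955 800 mm⁴
Total I = 74 602 557 mm⁴.

I_xx ≈ 7.46 × 10⁷ mm⁴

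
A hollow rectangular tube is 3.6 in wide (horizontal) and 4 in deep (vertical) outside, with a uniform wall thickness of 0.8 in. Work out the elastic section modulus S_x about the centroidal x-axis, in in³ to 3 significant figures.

S_x ≈ 8.45 in³

Decompose the section into non-overlapping parts with the origin at the bottom-left of its bounding rectangle.
Outer rectangle: 3.6 × 4, A = 14.4 in², y = 2 in, Ī = 19.2 in⁴.
Inner void (subtracted): 2 × 2.4, A = 4.8 in², y = 2 in, Ī = 2.304 in⁴.
By symmetry the centroid is at mid-height, ȳ = 2 in.
All pieces are centred on the centroidal x-axis, so I = ΣĪ (holes subtracted) = 16.896 in⁴.
Extreme fibre distance c = 2 in; S = I/c = 8.448 in³.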